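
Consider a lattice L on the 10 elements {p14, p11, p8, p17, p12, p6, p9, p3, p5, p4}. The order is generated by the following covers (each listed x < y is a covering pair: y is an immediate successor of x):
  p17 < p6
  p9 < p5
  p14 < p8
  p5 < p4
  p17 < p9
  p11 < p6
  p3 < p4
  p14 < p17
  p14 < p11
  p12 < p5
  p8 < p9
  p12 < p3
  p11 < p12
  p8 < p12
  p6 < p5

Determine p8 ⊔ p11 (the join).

Common upper bounds of {p8, p11}: p12, p3, p4, p5.
The least among these is p12.

p12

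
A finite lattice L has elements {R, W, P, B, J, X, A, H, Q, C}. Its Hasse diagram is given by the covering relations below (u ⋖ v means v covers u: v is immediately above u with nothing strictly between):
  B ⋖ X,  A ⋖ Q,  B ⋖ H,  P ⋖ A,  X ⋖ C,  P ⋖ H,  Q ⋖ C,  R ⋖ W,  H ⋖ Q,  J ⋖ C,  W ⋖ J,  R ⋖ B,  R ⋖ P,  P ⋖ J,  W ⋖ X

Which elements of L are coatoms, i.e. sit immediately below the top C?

The coatoms are exactly the elements covered by C: J, Q, X.

J, Q, X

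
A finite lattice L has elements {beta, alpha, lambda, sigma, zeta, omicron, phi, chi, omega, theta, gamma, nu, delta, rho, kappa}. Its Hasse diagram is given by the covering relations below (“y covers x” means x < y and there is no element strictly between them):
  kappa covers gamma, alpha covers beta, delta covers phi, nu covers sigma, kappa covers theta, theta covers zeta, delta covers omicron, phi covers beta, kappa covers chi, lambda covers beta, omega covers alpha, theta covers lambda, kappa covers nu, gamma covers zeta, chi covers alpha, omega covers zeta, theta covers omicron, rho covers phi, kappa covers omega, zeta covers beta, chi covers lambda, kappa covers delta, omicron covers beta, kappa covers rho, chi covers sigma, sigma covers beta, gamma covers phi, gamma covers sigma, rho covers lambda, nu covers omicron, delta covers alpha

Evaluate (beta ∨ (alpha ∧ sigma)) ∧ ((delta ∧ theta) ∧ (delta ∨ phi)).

alpha ∧ sigma = beta
beta ∨ beta = beta
delta ∧ theta = omicron
delta ∨ phi = delta
omicron ∧ delta = omicron
beta ∧ omicron = beta

beta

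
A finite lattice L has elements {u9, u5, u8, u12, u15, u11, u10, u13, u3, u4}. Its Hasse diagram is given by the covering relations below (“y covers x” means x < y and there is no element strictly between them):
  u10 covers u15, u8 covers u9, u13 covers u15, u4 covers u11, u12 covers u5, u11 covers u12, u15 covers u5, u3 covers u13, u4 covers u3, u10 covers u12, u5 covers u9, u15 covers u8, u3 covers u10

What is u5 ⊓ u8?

u9

Common lower bounds of {u5, u8}: u9.
The greatest among these is u9.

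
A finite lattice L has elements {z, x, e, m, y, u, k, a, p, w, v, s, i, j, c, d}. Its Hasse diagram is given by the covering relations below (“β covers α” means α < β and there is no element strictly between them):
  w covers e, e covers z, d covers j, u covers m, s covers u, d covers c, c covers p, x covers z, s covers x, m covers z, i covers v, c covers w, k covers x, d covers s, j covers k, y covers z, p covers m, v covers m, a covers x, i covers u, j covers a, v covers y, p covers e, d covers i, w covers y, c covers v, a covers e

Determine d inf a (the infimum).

a

Common lower bounds of {d, a}: a, e, x, z.
The greatest among these is a.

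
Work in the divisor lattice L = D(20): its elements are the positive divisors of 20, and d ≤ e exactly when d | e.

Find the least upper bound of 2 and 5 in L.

10

Common upper bounds of {2, 5}: 10, 20.
The least among these is 10.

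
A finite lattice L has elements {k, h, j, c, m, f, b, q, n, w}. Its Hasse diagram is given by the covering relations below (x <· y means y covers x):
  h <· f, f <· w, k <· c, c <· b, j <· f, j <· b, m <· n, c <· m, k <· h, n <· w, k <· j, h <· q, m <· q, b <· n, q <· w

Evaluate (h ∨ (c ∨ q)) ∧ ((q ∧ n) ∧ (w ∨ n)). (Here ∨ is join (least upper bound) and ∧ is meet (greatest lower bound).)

m

c ∨ q = q
h ∨ q = q
q ∧ n = m
w ∨ n = w
m ∧ w = m
q ∧ m = m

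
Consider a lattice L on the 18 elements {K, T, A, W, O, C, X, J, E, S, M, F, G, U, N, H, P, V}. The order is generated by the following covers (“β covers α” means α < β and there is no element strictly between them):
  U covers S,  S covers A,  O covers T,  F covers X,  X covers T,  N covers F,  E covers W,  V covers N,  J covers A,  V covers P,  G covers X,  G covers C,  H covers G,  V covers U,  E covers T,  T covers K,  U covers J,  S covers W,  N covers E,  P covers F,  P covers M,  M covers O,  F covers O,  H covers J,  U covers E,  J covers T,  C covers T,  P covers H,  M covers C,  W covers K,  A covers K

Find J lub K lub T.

J

Common upper bounds of {J, K, T}: H, J, P, U, V.
The least among these is J.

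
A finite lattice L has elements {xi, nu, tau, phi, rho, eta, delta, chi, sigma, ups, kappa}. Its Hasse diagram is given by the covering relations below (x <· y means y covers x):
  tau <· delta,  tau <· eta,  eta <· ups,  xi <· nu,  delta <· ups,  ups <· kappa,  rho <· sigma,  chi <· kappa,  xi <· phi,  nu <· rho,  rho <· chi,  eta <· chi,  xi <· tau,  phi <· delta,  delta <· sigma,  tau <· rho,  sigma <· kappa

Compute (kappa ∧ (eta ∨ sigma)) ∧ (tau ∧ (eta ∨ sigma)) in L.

eta ∨ sigma = kappa
kappa ∧ kappa = kappa
eta ∨ sigma = kappa
tau ∧ kappa = tau
kappa ∧ tau = tau

tau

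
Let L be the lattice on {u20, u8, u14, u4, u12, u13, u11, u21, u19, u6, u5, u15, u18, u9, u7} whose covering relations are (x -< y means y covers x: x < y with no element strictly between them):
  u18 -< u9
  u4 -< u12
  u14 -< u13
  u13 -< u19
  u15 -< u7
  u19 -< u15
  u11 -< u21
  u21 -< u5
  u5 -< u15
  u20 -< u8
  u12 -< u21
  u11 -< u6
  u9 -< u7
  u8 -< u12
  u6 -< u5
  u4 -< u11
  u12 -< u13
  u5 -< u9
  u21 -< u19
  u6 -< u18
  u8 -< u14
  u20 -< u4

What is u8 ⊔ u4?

u12

Common upper bounds of {u8, u4}: u12, u13, u15, u19, u21, u5, u7, u9.
The least among these is u12.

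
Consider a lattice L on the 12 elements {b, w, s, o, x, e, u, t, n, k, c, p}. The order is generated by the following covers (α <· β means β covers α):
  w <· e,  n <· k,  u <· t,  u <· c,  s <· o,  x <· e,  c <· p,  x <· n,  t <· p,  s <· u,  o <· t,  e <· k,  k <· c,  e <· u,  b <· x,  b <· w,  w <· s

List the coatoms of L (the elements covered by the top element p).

The coatoms are exactly the elements covered by p: c, t.

c, t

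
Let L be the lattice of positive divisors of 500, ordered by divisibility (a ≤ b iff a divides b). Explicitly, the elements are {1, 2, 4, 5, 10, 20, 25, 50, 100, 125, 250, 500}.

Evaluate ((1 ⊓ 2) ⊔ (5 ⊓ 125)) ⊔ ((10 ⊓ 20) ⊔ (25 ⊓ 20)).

1 ∧ 2 = 1
5 ∧ 125 = 5
1 ∨ 5 = 5
10 ∧ 20 = 10
25 ∧ 20 = 5
10 ∨ 5 = 10
5 ∨ 10 = 10

10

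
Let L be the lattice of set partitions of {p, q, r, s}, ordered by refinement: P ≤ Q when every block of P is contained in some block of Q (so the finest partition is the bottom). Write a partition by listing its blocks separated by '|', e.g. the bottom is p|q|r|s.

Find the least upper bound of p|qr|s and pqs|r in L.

pqrs

The join of p|qr|s and pqs|r merges any blocks that overlap across the partitions, giving pqrs.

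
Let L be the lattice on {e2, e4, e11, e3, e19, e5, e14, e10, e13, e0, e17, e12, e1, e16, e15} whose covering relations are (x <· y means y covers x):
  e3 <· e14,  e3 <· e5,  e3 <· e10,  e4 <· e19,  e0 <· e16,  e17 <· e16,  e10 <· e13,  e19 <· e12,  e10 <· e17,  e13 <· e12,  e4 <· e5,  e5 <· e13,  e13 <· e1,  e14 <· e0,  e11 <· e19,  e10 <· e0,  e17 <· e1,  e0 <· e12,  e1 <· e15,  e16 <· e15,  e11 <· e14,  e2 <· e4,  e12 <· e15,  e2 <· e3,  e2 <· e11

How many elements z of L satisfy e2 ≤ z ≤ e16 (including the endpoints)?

The interval [e2, e16] = {e0, e10, e11, e14, e16, e17, e2, e3}, which has 8 elements.

8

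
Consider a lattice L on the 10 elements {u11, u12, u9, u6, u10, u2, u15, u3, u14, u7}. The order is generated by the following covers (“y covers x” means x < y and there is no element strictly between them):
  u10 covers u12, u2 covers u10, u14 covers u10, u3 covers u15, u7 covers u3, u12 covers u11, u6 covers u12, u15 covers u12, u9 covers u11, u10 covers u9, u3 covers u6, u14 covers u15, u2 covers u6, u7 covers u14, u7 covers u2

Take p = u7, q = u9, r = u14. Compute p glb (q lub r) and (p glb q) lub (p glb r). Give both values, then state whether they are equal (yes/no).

u14; u14; yes

q lub r = u14, so p glb (q lub r) = u7 glb u14 = u14.
p glb q = u9 and p glb r = u14, so (p glb q) lub (p glb r) = u9 lub u14 = u14.
Equal: yes.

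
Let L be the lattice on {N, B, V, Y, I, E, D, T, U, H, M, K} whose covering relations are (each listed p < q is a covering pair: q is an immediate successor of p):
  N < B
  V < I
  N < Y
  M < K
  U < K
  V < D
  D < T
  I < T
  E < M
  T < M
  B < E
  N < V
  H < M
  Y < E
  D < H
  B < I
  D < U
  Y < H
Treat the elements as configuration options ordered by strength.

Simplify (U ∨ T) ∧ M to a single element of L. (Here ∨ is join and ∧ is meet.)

U ∨ T = K
K ∧ M = M

M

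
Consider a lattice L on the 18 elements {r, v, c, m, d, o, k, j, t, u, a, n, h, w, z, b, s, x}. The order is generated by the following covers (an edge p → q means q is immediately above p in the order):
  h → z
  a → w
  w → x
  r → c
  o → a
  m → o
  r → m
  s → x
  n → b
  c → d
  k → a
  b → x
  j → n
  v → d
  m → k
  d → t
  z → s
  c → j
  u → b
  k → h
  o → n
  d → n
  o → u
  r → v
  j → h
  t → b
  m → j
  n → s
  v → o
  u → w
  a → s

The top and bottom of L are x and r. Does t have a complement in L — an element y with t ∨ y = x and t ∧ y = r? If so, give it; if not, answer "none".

k

Need y with t ∨ y = x and t ∧ y = r.
Checking each element gives: k.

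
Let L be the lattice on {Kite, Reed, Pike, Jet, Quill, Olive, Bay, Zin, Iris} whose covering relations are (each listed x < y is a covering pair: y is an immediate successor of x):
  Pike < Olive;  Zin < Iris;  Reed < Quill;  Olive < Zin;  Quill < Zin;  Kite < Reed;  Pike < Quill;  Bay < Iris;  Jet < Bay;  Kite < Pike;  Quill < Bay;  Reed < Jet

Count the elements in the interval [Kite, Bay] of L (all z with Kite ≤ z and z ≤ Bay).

The interval [Kite, Bay] = {Bay, Jet, Kite, Pike, Quill, Reed}, which has 6 elements.

6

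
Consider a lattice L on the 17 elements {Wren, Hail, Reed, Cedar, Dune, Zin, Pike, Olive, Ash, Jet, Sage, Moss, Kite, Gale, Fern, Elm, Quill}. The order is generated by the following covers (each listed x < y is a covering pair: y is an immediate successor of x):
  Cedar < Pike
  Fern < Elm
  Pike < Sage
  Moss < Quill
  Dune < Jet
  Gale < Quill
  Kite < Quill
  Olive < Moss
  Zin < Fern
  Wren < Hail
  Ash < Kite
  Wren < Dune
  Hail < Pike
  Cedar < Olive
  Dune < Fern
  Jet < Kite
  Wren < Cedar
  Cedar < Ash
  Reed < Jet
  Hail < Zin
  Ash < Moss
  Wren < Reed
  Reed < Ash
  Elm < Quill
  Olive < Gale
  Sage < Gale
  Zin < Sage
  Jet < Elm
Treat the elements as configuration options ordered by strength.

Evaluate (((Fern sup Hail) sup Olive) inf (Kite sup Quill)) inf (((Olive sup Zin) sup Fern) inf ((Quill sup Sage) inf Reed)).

Fern ∨ Hail = Fern
Fern ∨ Olive = Quill
Kite ∨ Quill = Quill
Quill ∧ Quill = Quill
Olive ∨ Zin = Gale
Gale ∨ Fern = Quill
Quill ∨ Sage = Quill
Quill ∧ Reed = Reed
Quill ∧ Reed = Reed
Quill ∧ Reed = Reed

Reed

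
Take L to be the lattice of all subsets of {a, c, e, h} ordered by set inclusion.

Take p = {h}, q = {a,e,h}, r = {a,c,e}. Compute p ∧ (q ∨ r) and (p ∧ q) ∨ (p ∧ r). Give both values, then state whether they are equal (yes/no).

{h}; {h}; yes

q ∨ r = {a,c,e,h}, so p ∧ (q ∨ r) = {h} ∧ {a,c,e,h} = {h}.
p ∧ q = {h} and p ∧ r = ∅, so (p ∧ q) ∨ (p ∧ r) = {h} ∨ ∅ = {h}.
Equal: yes.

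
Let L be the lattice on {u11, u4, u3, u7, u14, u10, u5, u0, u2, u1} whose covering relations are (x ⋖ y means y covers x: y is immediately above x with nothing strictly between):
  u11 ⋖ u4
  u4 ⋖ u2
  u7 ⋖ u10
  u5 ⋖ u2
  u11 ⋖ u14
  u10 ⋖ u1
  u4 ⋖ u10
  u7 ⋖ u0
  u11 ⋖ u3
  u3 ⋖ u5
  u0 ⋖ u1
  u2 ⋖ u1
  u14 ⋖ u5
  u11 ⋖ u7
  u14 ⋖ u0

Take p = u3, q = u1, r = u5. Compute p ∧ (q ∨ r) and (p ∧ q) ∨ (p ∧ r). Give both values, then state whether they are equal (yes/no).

u3; u3; yes

q ∨ r = u1, so p ∧ (q ∨ r) = u3 ∧ u1 = u3.
p ∧ q = u3 and p ∧ r = u3, so (p ∧ q) ∨ (p ∧ r) = u3 ∨ u3 = u3.
Equal: yes.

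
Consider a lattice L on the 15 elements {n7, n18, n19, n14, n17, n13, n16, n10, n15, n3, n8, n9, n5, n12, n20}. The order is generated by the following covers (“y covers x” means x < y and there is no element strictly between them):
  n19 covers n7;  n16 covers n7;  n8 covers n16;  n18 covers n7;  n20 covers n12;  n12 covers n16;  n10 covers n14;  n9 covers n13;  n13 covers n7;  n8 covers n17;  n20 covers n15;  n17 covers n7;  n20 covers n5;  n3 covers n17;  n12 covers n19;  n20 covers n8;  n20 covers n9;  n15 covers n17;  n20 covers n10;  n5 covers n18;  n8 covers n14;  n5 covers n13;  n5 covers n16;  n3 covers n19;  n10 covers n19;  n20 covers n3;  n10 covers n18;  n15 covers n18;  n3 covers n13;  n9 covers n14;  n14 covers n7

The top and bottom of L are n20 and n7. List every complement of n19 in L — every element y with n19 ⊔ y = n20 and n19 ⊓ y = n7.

Need y with n19 ∨ y = n20 and n19 ∧ y = n7.
Checking each element gives: n15, n5, n8, n9.

n15, n5, n8, n9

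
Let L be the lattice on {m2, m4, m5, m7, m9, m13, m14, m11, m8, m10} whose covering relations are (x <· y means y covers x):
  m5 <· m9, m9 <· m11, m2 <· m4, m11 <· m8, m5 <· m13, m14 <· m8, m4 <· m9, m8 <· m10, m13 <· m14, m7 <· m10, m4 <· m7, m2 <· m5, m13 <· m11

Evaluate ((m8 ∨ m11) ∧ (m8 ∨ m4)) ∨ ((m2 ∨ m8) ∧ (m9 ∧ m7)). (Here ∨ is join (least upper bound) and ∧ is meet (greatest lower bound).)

m8 ∨ m11 = m8
m8 ∨ m4 = m8
m8 ∧ m8 = m8
m2 ∨ m8 = m8
m9 ∧ m7 = m4
m8 ∧ m4 = m4
m8 ∨ m4 = m8

m8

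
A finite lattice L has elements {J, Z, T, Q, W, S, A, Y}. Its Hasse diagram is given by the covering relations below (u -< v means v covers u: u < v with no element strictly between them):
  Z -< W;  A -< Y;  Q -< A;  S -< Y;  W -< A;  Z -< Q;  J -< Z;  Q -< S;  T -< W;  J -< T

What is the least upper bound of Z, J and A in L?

Common upper bounds of {Z, J, A}: A, Y.
The least among these is A.

A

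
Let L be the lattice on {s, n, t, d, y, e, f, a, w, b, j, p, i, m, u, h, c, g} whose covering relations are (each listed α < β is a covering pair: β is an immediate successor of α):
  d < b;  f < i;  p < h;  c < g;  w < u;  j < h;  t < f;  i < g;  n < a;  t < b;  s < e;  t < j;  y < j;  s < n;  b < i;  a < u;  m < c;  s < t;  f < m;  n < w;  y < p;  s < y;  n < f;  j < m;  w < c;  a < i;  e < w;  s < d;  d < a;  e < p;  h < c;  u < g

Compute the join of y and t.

j

Common upper bounds of {y, t}: c, g, h, j, m.
The least among these is j.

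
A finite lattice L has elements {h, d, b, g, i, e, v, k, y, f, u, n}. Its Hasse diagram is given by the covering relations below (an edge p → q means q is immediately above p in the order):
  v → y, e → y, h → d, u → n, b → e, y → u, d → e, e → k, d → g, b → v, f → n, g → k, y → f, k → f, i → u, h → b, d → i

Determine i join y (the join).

u

Common upper bounds of {i, y}: n, u.
The least among these is u.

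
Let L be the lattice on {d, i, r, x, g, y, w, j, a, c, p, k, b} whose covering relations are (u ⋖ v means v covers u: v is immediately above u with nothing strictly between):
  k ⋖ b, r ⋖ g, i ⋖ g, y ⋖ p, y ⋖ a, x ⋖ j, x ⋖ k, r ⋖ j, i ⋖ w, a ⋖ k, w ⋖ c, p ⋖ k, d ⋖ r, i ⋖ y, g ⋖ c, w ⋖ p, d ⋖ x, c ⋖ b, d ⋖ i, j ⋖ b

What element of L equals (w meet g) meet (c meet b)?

w ∧ g = i
c ∧ b = c
i ∧ c = i

i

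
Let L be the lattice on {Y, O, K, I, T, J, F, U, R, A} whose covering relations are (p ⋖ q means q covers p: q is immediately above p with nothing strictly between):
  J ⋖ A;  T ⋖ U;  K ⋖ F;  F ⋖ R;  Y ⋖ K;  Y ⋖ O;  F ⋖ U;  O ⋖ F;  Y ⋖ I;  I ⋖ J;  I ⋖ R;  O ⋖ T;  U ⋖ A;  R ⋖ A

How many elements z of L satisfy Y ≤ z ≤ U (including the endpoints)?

The interval [Y, U] = {F, K, O, T, U, Y}, which has 6 elements.

6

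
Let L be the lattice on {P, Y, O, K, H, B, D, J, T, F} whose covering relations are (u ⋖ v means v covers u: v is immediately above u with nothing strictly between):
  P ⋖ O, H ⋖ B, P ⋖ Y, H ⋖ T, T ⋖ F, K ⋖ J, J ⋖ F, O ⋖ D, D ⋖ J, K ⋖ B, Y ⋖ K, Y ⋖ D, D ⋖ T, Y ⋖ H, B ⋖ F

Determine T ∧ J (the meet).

D

Common lower bounds of {T, J}: D, O, P, Y.
The greatest among these is D.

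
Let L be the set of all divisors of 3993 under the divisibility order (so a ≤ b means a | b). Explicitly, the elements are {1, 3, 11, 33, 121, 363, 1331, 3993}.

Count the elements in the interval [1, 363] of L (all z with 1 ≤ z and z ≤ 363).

The interval [1, 363] = {1, 11, 121, 3, 33, 363}, which has 6 elements.

6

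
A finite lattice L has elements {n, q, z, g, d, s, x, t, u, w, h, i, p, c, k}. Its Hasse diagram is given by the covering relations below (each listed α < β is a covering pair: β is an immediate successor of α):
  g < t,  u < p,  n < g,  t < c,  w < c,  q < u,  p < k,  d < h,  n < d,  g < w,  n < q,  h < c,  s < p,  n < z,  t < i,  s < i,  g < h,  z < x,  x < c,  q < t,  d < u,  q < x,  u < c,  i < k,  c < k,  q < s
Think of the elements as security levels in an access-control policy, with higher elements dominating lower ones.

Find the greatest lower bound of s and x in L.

q

Common lower bounds of {s, x}: n, q.
The greatest among these is q.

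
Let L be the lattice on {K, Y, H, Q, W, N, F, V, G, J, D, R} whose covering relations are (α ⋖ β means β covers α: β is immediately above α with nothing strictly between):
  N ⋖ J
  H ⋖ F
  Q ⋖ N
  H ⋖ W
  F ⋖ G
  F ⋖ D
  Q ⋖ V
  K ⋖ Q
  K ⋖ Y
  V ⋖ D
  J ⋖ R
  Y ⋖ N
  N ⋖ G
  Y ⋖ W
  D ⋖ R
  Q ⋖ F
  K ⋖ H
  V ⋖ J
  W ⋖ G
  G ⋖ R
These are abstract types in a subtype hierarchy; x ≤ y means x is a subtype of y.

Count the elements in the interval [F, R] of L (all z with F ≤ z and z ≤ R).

The interval [F, R] = {D, F, G, R}, which has 4 elements.

4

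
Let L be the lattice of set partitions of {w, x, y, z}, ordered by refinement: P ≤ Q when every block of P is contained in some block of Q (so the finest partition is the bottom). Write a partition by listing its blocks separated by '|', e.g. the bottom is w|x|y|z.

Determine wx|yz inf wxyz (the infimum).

The meet (common refinement) of wx|yz and wxyz intersects blocks pairwise, giving wx|yz.

wx|yz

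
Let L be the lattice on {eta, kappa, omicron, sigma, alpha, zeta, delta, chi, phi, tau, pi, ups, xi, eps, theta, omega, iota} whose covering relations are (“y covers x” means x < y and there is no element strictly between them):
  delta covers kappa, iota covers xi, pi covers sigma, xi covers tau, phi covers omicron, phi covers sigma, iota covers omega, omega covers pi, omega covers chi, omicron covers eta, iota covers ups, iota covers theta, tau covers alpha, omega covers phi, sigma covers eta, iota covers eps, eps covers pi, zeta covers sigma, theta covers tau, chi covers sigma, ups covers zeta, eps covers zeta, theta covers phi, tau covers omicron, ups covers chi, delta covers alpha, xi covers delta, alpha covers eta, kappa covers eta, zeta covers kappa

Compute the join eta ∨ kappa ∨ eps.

eps

Common upper bounds of {eta, kappa, eps}: eps, iota.
The least among these is eps.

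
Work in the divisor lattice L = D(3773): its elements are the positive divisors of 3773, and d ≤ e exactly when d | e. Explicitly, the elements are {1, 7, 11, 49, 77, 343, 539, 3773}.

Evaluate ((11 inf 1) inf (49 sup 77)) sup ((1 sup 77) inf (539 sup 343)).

11 ∧ 1 = 1
49 ∨ 77 = 539
1 ∧ 539 = 1
1 ∨ 77 = 77
539 ∨ 343 = 3773
77 ∧ 3773 = 77
1 ∨ 77 = 77

77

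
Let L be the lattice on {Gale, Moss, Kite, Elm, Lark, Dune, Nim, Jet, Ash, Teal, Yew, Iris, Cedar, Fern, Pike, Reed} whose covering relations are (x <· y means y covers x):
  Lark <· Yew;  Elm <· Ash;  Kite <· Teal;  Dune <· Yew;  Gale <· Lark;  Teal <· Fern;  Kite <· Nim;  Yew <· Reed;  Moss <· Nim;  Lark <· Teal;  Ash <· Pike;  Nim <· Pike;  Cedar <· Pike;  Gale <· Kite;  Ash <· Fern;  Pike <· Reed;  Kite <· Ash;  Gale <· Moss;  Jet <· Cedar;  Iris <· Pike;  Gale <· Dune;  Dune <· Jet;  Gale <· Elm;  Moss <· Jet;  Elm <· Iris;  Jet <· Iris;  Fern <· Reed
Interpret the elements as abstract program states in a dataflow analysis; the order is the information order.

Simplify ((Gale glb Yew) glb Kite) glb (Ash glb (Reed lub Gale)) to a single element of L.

Gale

Gale ∧ Yew = Gale
Gale ∧ Kite = Gale
Reed ∨ Gale = Reed
Ash ∧ Reed = Ash
Gale ∧ Ash = Gale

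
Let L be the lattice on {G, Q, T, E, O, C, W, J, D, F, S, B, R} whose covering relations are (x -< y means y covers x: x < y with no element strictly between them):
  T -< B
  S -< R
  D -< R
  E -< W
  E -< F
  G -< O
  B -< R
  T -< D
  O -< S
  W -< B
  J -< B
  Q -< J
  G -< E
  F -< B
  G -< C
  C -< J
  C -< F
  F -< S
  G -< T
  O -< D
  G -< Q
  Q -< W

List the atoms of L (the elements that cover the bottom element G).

The atoms are exactly the elements that cover G: C, E, O, Q, T.

C, E, O, Q, T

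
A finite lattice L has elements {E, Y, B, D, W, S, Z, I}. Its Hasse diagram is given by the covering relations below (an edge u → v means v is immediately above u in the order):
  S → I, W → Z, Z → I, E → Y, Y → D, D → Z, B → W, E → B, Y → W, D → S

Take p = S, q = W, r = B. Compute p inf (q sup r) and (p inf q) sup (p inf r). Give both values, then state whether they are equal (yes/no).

q sup r = W, so p inf (q sup r) = S inf W = Y.
p inf q = Y and p inf r = E, so (p inf q) sup (p inf r) = Y sup E = Y.
Equal: yes.

Y; Y; yes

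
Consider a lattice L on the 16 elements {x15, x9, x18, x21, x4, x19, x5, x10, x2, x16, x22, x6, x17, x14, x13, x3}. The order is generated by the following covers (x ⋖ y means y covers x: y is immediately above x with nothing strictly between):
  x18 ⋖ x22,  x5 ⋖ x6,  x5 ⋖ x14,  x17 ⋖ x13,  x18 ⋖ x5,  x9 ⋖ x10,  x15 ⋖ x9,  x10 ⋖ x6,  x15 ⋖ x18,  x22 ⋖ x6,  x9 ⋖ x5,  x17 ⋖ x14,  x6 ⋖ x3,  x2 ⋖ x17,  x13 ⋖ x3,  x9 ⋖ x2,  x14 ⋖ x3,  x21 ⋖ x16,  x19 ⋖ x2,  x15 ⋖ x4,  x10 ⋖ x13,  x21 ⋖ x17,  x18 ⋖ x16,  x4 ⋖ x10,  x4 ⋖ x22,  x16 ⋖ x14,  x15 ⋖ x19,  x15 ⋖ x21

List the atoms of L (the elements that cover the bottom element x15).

The atoms are exactly the elements that cover x15: x18, x19, x21, x4, x9.

x18, x19, x21, x4, x9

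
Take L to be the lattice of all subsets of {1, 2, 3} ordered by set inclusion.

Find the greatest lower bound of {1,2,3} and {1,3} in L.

{1,3}

Common lower bounds of {{1,2,3}, {1,3}}: {1,3}, {1}, {3}, {}.
The greatest among these is {1,3}.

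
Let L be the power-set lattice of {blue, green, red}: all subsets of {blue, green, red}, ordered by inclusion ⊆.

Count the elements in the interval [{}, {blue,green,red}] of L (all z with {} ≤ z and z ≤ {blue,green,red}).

The interval [{}, {blue,green,red}] = {{blue,green,red}, {blue,green}, {blue,red}, {blue}, {green,red}, {green}, {red}, {}}, which has 8 elements.

8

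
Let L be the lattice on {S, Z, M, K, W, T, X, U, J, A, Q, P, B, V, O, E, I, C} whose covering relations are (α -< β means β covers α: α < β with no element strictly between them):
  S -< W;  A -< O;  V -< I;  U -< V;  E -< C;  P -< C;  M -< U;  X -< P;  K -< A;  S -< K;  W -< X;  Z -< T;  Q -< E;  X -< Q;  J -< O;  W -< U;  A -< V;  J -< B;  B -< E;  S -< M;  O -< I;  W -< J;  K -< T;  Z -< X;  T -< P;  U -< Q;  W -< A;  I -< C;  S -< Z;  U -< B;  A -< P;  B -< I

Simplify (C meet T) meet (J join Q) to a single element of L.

C ∧ T = T
J ∨ Q = E
T ∧ E = Z

Z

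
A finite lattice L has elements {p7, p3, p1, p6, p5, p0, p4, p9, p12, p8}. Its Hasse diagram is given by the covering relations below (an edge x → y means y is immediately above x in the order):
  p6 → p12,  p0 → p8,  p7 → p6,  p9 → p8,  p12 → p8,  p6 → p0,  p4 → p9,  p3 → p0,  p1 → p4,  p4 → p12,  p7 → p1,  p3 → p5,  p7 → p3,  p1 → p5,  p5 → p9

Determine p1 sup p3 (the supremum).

p5

Common upper bounds of {p1, p3}: p5, p8, p9.
The least among these is p5.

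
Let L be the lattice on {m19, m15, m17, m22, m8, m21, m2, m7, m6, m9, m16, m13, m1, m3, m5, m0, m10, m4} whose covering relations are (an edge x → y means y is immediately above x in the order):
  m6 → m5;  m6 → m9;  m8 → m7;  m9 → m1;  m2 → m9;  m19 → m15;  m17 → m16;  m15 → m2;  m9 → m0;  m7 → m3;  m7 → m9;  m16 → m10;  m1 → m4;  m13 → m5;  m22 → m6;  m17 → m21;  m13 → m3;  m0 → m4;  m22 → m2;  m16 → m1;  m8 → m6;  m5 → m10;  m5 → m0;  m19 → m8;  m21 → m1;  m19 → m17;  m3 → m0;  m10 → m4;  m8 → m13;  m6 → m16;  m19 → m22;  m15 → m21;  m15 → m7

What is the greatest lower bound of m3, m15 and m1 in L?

Common lower bounds of {m3, m15, m1}: m15, m19.
The greatest among these is m15.

m15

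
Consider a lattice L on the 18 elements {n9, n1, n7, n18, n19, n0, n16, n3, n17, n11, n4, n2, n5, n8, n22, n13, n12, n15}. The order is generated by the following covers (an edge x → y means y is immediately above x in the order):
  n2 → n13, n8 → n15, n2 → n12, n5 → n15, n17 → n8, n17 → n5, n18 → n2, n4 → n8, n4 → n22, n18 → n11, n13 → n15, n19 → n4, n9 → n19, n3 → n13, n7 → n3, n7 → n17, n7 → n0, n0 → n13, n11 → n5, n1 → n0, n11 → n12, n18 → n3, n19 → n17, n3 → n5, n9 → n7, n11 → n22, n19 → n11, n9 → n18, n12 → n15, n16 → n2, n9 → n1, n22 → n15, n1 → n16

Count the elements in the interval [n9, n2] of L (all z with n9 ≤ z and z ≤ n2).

5

The interval [n9, n2] = {n1, n16, n18, n2, n9}, which has 5 elements.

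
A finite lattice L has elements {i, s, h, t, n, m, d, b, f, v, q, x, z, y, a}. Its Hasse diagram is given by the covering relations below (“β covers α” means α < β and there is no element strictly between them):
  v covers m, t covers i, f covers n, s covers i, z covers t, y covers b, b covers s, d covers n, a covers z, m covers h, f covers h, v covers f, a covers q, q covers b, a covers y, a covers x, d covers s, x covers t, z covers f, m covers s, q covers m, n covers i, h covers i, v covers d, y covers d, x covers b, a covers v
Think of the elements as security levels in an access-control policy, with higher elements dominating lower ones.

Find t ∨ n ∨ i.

z

Common upper bounds of {t, n, i}: a, z.
The least among these is z.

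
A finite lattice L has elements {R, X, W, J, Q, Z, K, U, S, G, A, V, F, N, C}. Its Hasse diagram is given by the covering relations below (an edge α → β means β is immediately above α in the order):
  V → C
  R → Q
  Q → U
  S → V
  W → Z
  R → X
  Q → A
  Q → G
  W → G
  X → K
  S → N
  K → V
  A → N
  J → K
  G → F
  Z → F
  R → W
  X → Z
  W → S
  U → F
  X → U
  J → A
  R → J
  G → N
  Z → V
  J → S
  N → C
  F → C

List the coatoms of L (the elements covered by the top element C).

The coatoms are exactly the elements covered by C: F, N, V.

F, N, V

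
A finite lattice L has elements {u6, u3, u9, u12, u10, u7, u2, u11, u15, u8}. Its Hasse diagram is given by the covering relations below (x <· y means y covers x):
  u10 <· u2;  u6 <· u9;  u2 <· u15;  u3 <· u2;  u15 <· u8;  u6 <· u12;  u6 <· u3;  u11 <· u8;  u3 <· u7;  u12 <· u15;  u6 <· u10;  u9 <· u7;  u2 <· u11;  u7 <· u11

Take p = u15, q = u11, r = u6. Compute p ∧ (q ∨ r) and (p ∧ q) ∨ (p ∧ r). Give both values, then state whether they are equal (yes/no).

q ∨ r = u11, so p ∧ (q ∨ r) = u15 ∧ u11 = u2.
p ∧ q = u2 and p ∧ r = u6, so (p ∧ q) ∨ (p ∧ r) = u2 ∨ u6 = u2.
Equal: yes.

u2; u2; yes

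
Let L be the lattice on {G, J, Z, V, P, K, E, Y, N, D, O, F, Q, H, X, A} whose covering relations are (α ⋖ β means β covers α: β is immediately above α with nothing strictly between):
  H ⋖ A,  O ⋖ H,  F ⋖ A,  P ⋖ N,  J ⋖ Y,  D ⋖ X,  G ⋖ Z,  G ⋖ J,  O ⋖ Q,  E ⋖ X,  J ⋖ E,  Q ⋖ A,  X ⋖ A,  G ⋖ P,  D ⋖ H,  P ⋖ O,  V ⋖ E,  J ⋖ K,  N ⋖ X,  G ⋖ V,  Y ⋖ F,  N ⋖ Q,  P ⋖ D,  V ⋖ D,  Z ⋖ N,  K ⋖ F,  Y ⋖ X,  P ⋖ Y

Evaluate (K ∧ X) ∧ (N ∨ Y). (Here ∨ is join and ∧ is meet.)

J

K ∧ X = J
N ∨ Y = X
J ∧ X = J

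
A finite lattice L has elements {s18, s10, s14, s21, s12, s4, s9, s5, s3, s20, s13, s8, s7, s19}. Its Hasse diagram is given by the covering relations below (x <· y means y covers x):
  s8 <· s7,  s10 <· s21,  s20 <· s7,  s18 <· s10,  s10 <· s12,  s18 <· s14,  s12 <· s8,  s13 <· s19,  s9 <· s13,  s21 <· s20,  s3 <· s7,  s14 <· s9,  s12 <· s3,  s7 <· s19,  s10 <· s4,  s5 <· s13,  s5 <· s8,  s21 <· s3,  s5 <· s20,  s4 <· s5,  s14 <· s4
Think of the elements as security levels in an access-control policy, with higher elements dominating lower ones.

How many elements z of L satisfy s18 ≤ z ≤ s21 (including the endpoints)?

3

The interval [s18, s21] = {s10, s18, s21}, which has 3 elements.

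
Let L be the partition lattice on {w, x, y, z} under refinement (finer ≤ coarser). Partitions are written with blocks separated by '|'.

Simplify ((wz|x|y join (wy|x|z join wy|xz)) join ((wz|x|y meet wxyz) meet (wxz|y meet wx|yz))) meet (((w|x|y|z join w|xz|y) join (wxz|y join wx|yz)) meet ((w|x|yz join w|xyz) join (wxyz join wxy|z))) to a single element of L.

wxyz

wy|x|z ∨ wy|xz = wy|xz
wz|x|y ∨ wy|xz = wxyz
wz|x|y ∧ wxyz = wz|x|y
wxz|y ∧ wx|yz = wx|y|z
wz|x|y ∧ wx|y|z = w|x|y|z
wxyz ∨ w|x|y|z = wxyz
w|x|y|z ∨ w|xz|y = w|xz|y
wxz|y ∨ wx|yz = wxyz
w|xz|y ∨ wxyz = wxyz
w|x|yz ∨ w|xyz = w|xyz
wxyz ∨ wxy|z = wxyz
w|xyz ∨ wxyz = wxyz
wxyz ∧ wxyz = wxyz
wxyz ∧ wxyz = wxyz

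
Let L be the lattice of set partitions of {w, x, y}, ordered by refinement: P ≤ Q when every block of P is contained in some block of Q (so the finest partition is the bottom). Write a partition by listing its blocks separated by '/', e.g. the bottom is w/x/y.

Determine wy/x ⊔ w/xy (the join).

wxy

Common upper bounds of {wy/x, w/xy}: wxy.
The least among these is wxy.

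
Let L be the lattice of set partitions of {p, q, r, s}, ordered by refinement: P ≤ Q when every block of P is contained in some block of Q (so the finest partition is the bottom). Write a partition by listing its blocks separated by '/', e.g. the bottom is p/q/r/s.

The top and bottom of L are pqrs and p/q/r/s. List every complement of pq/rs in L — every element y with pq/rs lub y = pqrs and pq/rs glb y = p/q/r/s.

Need y with pq/rs ∨ y = pqrs and pq/rs ∧ y = p/q/r/s.
Checking each element gives: p/qr/s, p/qs/r, pr/q/s, pr/qs, ps/q/r, ps/qr.

p/qr/s, p/qs/r, pr/q/s, pr/qs, ps/q/r, ps/qr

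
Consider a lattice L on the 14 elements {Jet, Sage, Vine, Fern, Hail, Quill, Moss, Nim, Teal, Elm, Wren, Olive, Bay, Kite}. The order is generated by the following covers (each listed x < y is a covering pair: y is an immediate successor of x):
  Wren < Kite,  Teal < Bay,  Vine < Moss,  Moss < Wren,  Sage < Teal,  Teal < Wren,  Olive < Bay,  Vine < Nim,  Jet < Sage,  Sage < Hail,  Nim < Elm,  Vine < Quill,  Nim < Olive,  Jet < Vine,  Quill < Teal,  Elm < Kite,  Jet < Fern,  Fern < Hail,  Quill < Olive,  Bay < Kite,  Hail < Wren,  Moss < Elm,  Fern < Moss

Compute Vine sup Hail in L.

Vine ∨ Hail = Wren

Wren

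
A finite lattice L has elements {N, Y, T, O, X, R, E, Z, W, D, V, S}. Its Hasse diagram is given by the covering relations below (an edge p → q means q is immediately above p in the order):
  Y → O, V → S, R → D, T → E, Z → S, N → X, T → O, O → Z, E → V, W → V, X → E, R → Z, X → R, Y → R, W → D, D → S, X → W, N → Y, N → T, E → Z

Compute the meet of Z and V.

E

Common lower bounds of {Z, V}: E, N, T, X.
The greatest among these is E.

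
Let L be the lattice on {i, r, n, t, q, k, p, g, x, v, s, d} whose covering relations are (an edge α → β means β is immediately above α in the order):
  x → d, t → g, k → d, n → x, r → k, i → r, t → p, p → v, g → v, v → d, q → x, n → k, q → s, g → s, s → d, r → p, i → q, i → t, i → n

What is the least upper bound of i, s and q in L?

s

Common upper bounds of {i, s, q}: d, s.
The least among these is s.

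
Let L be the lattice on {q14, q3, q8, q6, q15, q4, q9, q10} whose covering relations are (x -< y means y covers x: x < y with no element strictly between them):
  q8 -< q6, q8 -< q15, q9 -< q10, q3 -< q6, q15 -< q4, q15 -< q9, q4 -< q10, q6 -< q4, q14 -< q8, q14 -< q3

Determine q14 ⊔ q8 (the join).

q8

Common upper bounds of {q14, q8}: q10, q15, q4, q6, q8, q9.
The least among these is q8.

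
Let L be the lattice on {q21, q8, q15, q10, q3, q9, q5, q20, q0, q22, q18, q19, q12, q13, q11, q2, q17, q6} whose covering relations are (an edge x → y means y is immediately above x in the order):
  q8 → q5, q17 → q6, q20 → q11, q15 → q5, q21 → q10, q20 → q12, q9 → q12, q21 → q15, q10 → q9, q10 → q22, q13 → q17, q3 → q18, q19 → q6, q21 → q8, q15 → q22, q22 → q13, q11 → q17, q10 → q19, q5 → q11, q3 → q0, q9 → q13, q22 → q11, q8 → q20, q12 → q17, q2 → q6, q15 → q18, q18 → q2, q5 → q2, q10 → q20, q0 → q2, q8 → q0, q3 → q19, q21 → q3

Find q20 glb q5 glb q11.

q8

Common lower bounds of {q20, q5, q11}: q21, q8.
The greatest among these is q8.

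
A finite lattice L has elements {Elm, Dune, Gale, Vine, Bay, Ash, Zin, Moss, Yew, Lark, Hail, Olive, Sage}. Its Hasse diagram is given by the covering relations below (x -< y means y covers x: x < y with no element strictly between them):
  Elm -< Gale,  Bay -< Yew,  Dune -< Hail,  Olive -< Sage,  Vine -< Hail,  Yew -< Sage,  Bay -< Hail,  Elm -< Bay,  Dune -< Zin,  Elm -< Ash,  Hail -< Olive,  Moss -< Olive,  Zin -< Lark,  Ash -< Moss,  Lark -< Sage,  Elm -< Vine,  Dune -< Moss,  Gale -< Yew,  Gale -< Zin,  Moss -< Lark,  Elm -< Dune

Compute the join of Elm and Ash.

Common upper bounds of {Elm, Ash}: Ash, Lark, Moss, Olive, Sage.
The least among these is Ash.

Ash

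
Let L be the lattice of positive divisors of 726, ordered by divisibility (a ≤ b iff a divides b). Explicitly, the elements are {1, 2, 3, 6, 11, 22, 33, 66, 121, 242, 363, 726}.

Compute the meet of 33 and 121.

In the divisibility order, the meet is the greatest common divisor: gcd(33, 121) = 11.

11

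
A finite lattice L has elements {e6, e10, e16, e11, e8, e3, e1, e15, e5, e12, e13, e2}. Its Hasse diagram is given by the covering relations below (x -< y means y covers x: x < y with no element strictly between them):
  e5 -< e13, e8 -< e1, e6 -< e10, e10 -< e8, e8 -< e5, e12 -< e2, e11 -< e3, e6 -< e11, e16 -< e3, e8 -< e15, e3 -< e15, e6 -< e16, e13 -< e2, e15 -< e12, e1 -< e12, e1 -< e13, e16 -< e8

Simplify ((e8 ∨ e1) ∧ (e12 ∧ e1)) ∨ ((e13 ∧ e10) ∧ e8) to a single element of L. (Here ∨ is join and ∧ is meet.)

e1

e8 ∨ e1 = e1
e12 ∧ e1 = e1
e1 ∧ e1 = e1
e13 ∧ e10 = e10
e10 ∧ e8 = e10
e1 ∨ e10 = e1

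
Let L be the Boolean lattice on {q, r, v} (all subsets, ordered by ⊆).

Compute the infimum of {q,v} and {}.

{}

Common lower bounds of {{q,v}, {}}: {}.
The greatest among these is {}.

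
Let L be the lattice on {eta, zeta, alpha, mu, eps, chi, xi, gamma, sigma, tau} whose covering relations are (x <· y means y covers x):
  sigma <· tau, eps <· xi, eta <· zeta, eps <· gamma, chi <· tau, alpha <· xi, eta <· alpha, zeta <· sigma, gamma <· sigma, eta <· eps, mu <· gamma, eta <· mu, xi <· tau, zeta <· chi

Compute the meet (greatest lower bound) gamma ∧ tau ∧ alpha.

eta

Common lower bounds of {gamma, tau, alpha}: eta.
The greatest among these is eta.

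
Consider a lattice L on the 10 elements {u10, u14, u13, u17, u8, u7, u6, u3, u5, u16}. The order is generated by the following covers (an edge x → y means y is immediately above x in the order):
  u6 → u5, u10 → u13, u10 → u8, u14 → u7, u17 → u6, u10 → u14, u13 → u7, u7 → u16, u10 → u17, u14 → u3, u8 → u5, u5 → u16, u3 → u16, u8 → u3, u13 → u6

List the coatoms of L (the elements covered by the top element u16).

The coatoms are exactly the elements covered by u16: u3, u5, u7.

u3, u5, u7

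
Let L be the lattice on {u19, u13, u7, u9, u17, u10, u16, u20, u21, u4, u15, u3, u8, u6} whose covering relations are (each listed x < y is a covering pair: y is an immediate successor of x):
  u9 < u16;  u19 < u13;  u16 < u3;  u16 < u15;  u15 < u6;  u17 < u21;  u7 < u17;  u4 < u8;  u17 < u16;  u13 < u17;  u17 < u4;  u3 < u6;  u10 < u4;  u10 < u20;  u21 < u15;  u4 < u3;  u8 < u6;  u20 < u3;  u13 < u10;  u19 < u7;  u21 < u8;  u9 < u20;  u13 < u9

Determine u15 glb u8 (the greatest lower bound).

Common lower bounds of {u15, u8}: u13, u17, u19, u21, u7.
The greatest among these is u21.

u21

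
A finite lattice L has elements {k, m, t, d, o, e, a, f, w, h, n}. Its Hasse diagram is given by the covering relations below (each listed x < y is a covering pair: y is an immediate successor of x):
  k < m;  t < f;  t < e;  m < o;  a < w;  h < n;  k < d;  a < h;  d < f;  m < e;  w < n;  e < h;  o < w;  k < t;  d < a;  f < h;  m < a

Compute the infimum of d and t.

k

Common lower bounds of {d, t}: k.
The greatest among these is k.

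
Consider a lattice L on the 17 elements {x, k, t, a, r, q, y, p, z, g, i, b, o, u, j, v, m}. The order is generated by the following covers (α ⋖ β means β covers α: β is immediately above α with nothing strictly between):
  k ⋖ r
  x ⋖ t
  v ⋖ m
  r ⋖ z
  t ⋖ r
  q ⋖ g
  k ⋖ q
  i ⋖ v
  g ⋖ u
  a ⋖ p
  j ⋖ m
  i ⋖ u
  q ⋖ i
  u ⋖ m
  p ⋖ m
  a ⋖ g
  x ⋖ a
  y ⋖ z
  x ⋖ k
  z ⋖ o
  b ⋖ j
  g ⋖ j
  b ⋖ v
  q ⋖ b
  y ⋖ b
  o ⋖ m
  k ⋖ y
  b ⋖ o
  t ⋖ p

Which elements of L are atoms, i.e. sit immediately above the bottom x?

a, k, t

The atoms are exactly the elements that cover x: a, k, t.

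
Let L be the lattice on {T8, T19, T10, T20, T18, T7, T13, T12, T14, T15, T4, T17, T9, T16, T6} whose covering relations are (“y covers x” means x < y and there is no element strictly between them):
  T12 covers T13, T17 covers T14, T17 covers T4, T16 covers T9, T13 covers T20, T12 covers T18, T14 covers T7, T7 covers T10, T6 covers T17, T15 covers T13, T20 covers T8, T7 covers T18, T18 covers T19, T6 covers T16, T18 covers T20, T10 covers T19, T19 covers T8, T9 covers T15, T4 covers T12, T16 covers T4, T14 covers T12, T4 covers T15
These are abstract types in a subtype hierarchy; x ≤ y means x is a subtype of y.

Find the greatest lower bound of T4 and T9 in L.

T15

Common lower bounds of {T4, T9}: T13, T15, T20, T8.
The greatest among these is T15.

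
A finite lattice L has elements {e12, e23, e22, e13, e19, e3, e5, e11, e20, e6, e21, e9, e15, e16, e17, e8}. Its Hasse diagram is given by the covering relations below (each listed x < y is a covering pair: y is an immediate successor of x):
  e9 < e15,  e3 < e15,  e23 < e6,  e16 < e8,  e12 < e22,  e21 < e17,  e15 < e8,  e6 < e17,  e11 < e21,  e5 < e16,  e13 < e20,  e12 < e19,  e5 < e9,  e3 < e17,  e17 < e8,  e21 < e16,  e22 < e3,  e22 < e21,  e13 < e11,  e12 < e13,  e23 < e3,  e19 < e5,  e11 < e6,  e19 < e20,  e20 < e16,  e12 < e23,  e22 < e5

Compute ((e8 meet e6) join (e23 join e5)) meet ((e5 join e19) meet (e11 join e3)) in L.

e22

e8 ∧ e6 = e6
e23 ∨ e5 = e15
e6 ∨ e15 = e8
e5 ∨ e19 = e5
e11 ∨ e3 = e17
e5 ∧ e17 = e22
e8 ∧ e22 = e22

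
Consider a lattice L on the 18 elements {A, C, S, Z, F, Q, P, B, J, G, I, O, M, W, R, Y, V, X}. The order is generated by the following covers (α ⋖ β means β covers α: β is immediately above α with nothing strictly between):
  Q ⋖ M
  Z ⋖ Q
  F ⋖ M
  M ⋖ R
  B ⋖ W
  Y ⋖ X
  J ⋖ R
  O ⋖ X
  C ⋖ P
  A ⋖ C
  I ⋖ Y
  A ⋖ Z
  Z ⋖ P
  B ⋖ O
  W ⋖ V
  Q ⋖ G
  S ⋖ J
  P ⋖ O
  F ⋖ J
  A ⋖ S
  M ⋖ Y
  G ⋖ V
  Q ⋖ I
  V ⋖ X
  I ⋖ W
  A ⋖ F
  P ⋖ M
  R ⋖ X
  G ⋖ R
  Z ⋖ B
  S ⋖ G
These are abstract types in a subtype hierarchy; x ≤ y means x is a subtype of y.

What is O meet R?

P

Common lower bounds of {O, R}: A, C, P, Z.
The greatest among these is P.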